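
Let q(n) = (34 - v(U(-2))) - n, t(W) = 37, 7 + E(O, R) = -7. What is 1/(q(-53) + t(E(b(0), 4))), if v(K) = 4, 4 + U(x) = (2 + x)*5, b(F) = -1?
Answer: 1/120 ≈ 0.0083333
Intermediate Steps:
E(O, R) = -14 (E(O, R) = -7 - 7 = -14)
U(x) = 6 + 5*x (U(x) = -4 + (2 + x)*5 = -4 + (10 + 5*x) = 6 + 5*x)
q(n) = 30 - n (q(n) = (34 - 1*4) - n = (34 - 4) - n = 30 - n)
1/(q(-53) + t(E(b(0), 4))) = 1/((30 - 1*(-53)) + 37) = 1/((30 + 53) + 37) = 1/(83 + 37) = 1/120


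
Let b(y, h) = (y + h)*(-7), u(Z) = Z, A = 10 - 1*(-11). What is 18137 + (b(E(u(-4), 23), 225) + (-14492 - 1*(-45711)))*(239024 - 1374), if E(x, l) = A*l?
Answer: 6241420087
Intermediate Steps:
A = 21 (A = 10 + 11 = 21)
E(x, l) = 21*l
b(y, h) = -7*h - 7*y (b(y, h) = (h + y)*(-7) = -7*h - 7*y)
18137 + (b(E(u(-4), 23), 225) + (-14492 - 1*(-45711)))*(239024 - 1374) = 18137 + ((-7*225 - 147*23) + (-14492 - 1*(-45711)))*(239024 - 1374) = 18137 + ((-1575 - 7*483) + (-14492 + 45711))*237650 = 18137 + ((-1575 - 3381) + 31219)*237650 = 18137 + (-4956 + 31219)*237650 = 18137 + 26263*237650 = 18137 + 6241401950 = 6241420087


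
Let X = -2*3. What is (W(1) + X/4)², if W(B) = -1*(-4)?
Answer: 25/4 ≈ 6.2500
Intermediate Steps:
W(B) = 4
X = -6
(W(1) + X/4)² = (4 - 6/4)² = (4 - 6*¼)² = (4 - 3/2)² = (5/2)² = 25/4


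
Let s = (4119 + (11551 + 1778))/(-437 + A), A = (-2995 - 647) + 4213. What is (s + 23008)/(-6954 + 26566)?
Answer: 387565/328501 ≈ 1.1798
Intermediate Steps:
A = 571 (A = -3642 + 4213 = 571)
s = 8724/67 (s = (4119 + (11551 + 1778))/(-437 + 571) = (4119 + 13329)/134 = 17448*(1/134) = 8724/67 ≈ 130.21)
(s + 23008)/(-6954 + 26566) = (8724/67 + 23008)/(-6954 + 26566) = (1550260/67)/19612 = (1550260/67)*(1/19612) = 387565/328501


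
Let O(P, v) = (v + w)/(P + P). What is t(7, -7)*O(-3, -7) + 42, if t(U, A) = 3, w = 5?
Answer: 43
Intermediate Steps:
O(P, v) = (5 + v)/(2*P) (O(P, v) = (v + 5)/(P + P) = (5 + v)/((2*P)) = (5 + v)*(1/(2*P)) = (5 + v)/(2*P))
t(7, -7)*O(-3, -7) + 42 = 3*((1/2)*(5 - 7)/(-3)) + 42 = 3*((1/2)*(-1/3)*(-2)) + 42 = 3*(1/3) + 42 = 1 + 42 = 43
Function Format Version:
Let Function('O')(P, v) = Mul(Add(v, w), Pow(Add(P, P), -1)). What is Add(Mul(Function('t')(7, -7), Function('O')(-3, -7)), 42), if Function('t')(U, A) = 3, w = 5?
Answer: 43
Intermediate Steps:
Function('O')(P, v) = Mul(Rational(1, 2), Pow(P, -1), Add(5, v)) (Function('O')(P, v) = Mul(Add(v, 5), Pow(Add(P, P), -1)) = Mul(Add(5, v), Pow(Mul(2, P), -1)) = Mul(Add(5, v), Mul(Rational(1, 2), Pow(P, -1))) = Mul(Rational(1, 2), Pow(P, -1), Add(5, v)))
Add(Mul(Function('t')(7, -7), Function('O')(-3, -7)), 42) = Add(Mul(3, Mul(Rational(1, 2), Pow(-3, -1), Add(5, -7))), 42) = Add(Mul(3, Mul(Rational(1, 2), Rational(-1, 3), -2)), 42) = Add(Mul(3, Rational(1, 3)), 42) = Add(1, 42) = 43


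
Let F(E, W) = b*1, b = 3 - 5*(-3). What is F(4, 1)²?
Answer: 324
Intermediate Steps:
b = 18 (b = 3 + 15 = 18)
F(E, W) = 18 (F(E, W) = 18*1 = 18)
F(4, 1)² = 18² = 324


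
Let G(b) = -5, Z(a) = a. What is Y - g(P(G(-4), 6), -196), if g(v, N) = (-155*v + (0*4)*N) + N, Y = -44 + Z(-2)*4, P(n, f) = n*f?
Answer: -4506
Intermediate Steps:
P(n, f) = f*n
Y = -52 (Y = -44 - 2*4 = -44 - 8 = -52)
g(v, N) = N - 155*v (g(v, N) = (-155*v + 0*N) + N = (-155*v + 0) + N = -155*v + N = N - 155*v)
Y - g(P(G(-4), 6), -196) = -52 - (-196 - 930*(-5)) = -52 - (-196 - 155*(-30)) = -52 - (-196 + 4650) = -52 - 1*4454 = -52 - 4454 = -4506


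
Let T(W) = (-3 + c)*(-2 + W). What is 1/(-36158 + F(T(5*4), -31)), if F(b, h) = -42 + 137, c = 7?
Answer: -1/36063 ≈ -2.7729e-5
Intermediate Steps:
T(W) = -8 + 4*W (T(W) = (-3 + 7)*(-2 + W) = 4*(-2 + W) = -8 + 4*W)
F(b, h) = 95
1/(-36158 + F(T(5*4), -31)) = 1/(-36158 + 95) = 1/(-36063) = -1/36063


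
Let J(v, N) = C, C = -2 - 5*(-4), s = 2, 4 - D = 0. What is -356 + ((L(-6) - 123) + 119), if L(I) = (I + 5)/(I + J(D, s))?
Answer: -4321/12 ≈ -360.08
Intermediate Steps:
D = 4 (D = 4 - 1*0 = 4 + 0 = 4)
C = 18 (C = -2 + 20 = 18)
J(v, N) = 18
L(I) = (5 + I)/(18 + I) (L(I) = (I + 5)/(I + 18) = (5 + I)/(18 + I))
-356 + ((L(-6) - 123) + 119) = -356 + (((5 - 6)/(18 - 6) - 123) + 119) = -356 + ((-1/12 - 123) + 119) = -356 + (-1477/12 + 119) = -356 - 49/12 = -4321/12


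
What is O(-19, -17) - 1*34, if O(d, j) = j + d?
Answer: -70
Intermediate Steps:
O(d, j) = d + j
O(-19, -17) - 1*34 = (-19 - 17) - 1*34 = -36 - 34 = -70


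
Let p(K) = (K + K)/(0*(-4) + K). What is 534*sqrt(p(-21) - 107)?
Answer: 534*I*sqrt(105) ≈ 5471.9*I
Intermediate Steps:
p(K) = 2 (p(K) = (2*K)/(0 + K) = (2*K)/K = 2)
534*sqrt(p(-21) - 107) = 534*sqrt(2 - 107) = 534*sqrt(-105) = 534*(I*sqrt(105)) = 534*I*sqrt(105)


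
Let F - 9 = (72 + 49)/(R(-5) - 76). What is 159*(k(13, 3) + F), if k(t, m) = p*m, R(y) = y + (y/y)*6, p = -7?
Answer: -54113/25 ≈ -2164.5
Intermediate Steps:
R(y) = 6 + y (R(y) = y + 1*6 = y + 6 = 6 + y)
F = 554/75 (F = 9 + (72 + 49)/((6 - 5) - 76) = 9 + 121/(1 - 76) = 9 + 121/(-75) = 9 + 121*(-1/75) = 9 - 121/75 = 554/75 ≈ 7.3867)
k(t, m) = -7*m
159*(k(13, 3) + F) = 159*(-7*3 + 554/75) = 159*(-21 + 554/75) = 159*(-1021/75) = -54113/25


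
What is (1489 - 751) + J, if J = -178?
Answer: 560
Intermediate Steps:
(1489 - 751) + J = (1489 - 751) - 178 = 738 - 178 = 560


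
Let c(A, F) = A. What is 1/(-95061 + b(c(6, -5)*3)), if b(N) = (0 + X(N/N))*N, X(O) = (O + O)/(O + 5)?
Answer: -1/95055 ≈ -1.0520e-5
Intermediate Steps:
X(O) = 2*O/(5 + O) (X(O) = (2*O)/(5 + O) = 2*O/(5 + O))
b(N) = N/3 (b(N) = (0 + 2*(N/N)/(5 + N/N))*N = (0 + 2*1/(5 + 1))*N = (0 + 2*1/6)*N = (0 + 2*1*(⅙))*N = (0 + ⅓)*N = N/3)
1/(-95061 + b(c(6, -5)*3)) = 1/(-95061 + (6*3)/3) = 1/(-95061 + (⅓)*18) = 1/(-95061 + 6) = 1/(-95055) = -1/95055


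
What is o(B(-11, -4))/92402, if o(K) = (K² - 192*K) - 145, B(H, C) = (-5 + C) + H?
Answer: 4095/92402 ≈ 0.044317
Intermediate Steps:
B(H, C) = -5 + C + H
o(K) = -145 + K² - 192*K
o(B(-11, -4))/92402 = (-145 + (-5 - 4 - 11)² - 192*(-5 - 4 - 11))/92402 = (-145 + (-20)² - 192*(-20))*(1/92402) = (-145 + 400 + 3840)*(1/92402) = 4095*(1/92402) = 4095/92402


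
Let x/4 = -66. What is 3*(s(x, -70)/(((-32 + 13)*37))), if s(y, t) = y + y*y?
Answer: -208296/703 ≈ -296.30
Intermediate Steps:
x = -264 (x = 4*(-66) = -264)
s(y, t) = y + y²
3*(s(x, -70)/(((-32 + 13)*37))) = 3*((-264*(1 - 264))/(((-32 + 13)*37))) = 3*((-264*(-263))/((-19*37))) = 3*(69432/(-703)) = 3*(69432*(-1/703)) = 3*(-69432/703) = -208296/703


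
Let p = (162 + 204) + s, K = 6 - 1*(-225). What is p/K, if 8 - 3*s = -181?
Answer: 13/7 ≈ 1.8571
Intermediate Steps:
K = 231 (K = 6 + 225 = 231)
s = 63 (s = 8/3 - 1/3*(-181) = 8/3 + 181/3 = 63)
p = 429 (p = (162 + 204) + 63 = 366 + 63 = 429)
p/K = 429/231 = 429*(1/231) = 13/7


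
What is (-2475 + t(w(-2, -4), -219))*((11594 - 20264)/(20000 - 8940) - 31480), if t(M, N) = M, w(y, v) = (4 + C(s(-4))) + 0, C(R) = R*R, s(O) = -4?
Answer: 85477568885/1106 ≈ 7.7285e+7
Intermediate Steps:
C(R) = R²
w(y, v) = 20 (w(y, v) = (4 + (-4)²) + 0 = (4 + 16) + 0 = 20 + 0 = 20)
(-2475 + t(w(-2, -4), -219))*((11594 - 20264)/(20000 - 8940) - 31480) = (-2475 + 20)*((11594 - 20264)/(20000 - 8940) - 31480) = -2455*(-8670/11060 - 31480) = -2455*(-8670*1/11060 - 31480) = -2455*(-867/1106 - 31480) = -2455*(-34817747/1106) = 85477568885/1106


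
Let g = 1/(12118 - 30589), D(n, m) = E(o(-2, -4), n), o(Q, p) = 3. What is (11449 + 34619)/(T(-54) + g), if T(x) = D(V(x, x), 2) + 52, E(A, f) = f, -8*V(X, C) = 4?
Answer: 1701844056/1902511 ≈ 894.53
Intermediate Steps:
V(X, C) = -½ (V(X, C) = -⅛*4 = -½)
D(n, m) = n
T(x) = 103/2 (T(x) = -½ + 52 = 103/2)
g = -1/18471 (g = 1/(-18471) = -1/18471 ≈ -5.4139e-5)
(11449 + 34619)/(T(-54) + g) = (11449 + 34619)/(103/2 - 1/18471) = 46068/(1902511/36942) = 46068*(36942/1902511) = 1701844056/1902511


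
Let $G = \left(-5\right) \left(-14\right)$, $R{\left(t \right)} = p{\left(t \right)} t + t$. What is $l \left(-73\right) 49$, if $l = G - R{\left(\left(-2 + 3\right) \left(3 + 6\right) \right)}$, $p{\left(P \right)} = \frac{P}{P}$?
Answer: $-186004$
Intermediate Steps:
$p{\left(P \right)} = 1$
$R{\left(t \right)} = 2 t$ ($R{\left(t \right)} = 1 t + t = t + t = 2 t$)
$G = 70$
$l = 52$ ($l = 70 - 2 \left(-2 + 3\right) \left(3 + 6\right) = 70 - 2 \cdot 1 \cdot 9 = 70 - 2 \cdot 9 = 70 - 18 = 52$)
$l \left(-73\right) 49 = 52 \left(-73\right) 49 = \left(-3796\right) 49 = -186004$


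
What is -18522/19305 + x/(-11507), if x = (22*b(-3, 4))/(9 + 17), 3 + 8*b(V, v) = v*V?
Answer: -63141341/65820040 ≈ -0.95930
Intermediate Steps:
b(V, v) = -3/8 + V*v/8 (b(V, v) = -3/8 + (v*V)/8 = -3/8 + (V*v)/8 = -3/8 + V*v/8)
x = -165/104 (x = (22*(-3/8 + (1/8)*(-3)*4))/(9 + 17) = (22*(-3/8 - 3/2))/26 = (22*(-15/8))*(1/26) = -165/4*1/26 = -165/104 ≈ -1.5865)
-18522/19305 + x/(-11507) = -18522/19305 - 165/104/(-11507) = -18522*1/19305 - 165/104*(-1/11507) = -686/715 + 165/1196728 = -63141341/65820040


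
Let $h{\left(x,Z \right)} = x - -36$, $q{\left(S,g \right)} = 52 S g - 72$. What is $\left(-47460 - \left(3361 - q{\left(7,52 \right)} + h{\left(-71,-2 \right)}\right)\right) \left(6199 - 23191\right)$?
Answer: $542554560$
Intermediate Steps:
$q{\left(S,g \right)} = -72 + 52 S g$ ($q{\left(S,g \right)} = 52 S g - 72 = -72 + 52 S g$)
$h{\left(x,Z \right)} = 36 + x$ ($h{\left(x,Z \right)} = x + 36 = 36 + x$)
$\left(-47460 - \left(3361 - q{\left(7,52 \right)} + h{\left(-71,-2 \right)}\right)\right) \left(6199 - 23191\right) = \left(-47460 - -15530\right) \left(6199 - 23191\right) = \left(-47460 + \left(\left(\left(-72 + 18928\right) - 3361\right) - -35\right)\right) \left(-16992\right) = \left(-47460 + \left(\left(18856 - 3361\right) + 35\right)\right) \left(-16992\right) = \left(-47460 + \left(15495 + 35\right)\right) \left(-16992\right) = \left(-47460 + 15530\right) \left(-16992\right) = \left(-31930\right) \left(-16992\right) = 542554560$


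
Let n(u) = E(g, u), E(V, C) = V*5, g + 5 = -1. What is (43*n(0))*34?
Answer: -43860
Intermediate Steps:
g = -6 (g = -5 - 1 = -6)
E(V, C) = 5*V
n(u) = -30 (n(u) = 5*(-6) = -30)
(43*n(0))*34 = (43*(-30))*34 = -1290*34 = -43860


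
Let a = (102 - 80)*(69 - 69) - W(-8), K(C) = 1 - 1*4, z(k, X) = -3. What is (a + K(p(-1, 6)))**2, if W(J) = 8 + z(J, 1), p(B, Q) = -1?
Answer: 64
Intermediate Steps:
W(J) = 5 (W(J) = 8 - 3 = 5)
K(C) = -3 (K(C) = 1 - 4 = -3)
a = -5 (a = (102 - 80)*(69 - 69) - 1*5 = 22*0 - 5 = 0 - 5 = -5)
(a + K(p(-1, 6)))**2 = (-5 - 3)**2 = (-8)**2 = 64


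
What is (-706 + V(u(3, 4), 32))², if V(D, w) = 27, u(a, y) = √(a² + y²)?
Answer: 461041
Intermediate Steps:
(-706 + V(u(3, 4), 32))² = (-706 + 27)² = (-679)² = 461041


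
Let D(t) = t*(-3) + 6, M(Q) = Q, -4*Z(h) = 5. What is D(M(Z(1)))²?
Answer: 1521/16 ≈ 95.063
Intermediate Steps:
Z(h) = -5/4 (Z(h) = -¼*5 = -5/4)
D(t) = 6 - 3*t (D(t) = -3*t + 6 = 6 - 3*t)
D(M(Z(1)))² = (6 - 3*(-5/4))² = (6 + 15/4)² = (39/4)² = 1521/16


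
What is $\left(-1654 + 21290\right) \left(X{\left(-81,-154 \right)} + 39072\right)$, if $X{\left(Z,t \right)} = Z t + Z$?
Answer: $1010566740$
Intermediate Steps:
$X{\left(Z,t \right)} = Z + Z t$
$\left(-1654 + 21290\right) \left(X{\left(-81,-154 \right)} + 39072\right) = \left(-1654 + 21290\right) \left(- 81 \left(1 - 154\right) + 39072\right) = 19636 \left(\left(-81\right) \left(-153\right) + 39072\right) = 19636 \left(12393 + 39072\right) = 19636 \cdot 51465 = 1010566740$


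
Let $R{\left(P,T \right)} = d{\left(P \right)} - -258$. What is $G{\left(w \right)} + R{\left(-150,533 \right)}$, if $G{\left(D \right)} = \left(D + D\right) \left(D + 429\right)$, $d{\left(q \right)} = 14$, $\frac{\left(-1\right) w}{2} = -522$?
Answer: $3075896$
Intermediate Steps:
$w = 1044$ ($w = \left(-2\right) \left(-522\right) = 1044$)
$G{\left(D \right)} = 2 D \left(429 + D\right)$
$R{\left(P,T \right)} = 272$ ($R{\left(P,T \right)} = 14 - -258 = 14 + 258 = 272$)
$G{\left(w \right)} + R{\left(-150,533 \right)} = 2 \cdot 1044 \left(429 + 1044\right) + 272 = 2 \cdot 1044 \cdot 1473 + 272 = 3075624 + 272 = 3075896$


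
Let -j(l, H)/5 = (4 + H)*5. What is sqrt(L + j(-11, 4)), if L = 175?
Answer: 5*I ≈ 5.0*I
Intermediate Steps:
j(l, H) = -100 - 25*H (j(l, H) = -5*(4 + H)*5 = -5*(20 + 5*H) = -100 - 25*H)
sqrt(L + j(-11, 4)) = sqrt(175 + (-100 - 25*4)) = sqrt(175 + (-100 - 100)) = sqrt(175 - 200) = sqrt(-25) = 5*I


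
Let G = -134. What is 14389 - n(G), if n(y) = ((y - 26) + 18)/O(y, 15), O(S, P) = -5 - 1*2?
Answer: 100581/7 ≈ 14369.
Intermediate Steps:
O(S, P) = -7 (O(S, P) = -5 - 2 = -7)
n(y) = 8/7 - y/7 (n(y) = ((y - 26) + 18)/(-7) = ((-26 + y) + 18)*(-⅐) = (-8 + y)*(-⅐) = 8/7 - y/7)
14389 - n(G) = 14389 - (8/7 - ⅐*(-134)) = 14389 - (8/7 + 134/7) = 14389 - 1*142/7 = 14389 - 142/7 = 100581/7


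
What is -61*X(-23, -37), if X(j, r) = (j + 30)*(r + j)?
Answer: 25620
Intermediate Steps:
X(j, r) = (30 + j)*(j + r)
-61*X(-23, -37) = -61*((-23)² + 30*(-23) + 30*(-37) - 23*(-37)) = -61*(529 - 690 - 1110 + 851) = -61*(-420) = 25620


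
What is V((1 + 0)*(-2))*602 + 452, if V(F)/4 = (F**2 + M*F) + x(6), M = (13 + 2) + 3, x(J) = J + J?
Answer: -47708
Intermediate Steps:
x(J) = 2*J
M = 18 (M = 15 + 3 = 18)
V(F) = 48 + 4*F**2 + 72*F (V(F) = 4*((F**2 + 18*F) + 2*6) = 4*((F**2 + 18*F) + 12) = 4*(12 + F**2 + 18*F) = 48 + 4*F**2 + 72*F)
V((1 + 0)*(-2))*602 + 452 = (48 + 4*((1 + 0)*(-2))**2 + 72*((1 + 0)*(-2)))*602 + 452 = (48 + 4*(1*(-2))**2 + 72*(1*(-2)))*602 + 452 = (48 + 4*(-2)**2 + 72*(-2))*602 + 452 = (48 + 4*4 - 144)*602 + 452 = (48 + 16 - 144)*602 + 452 = -80*602 + 452 = -48160 + 452 = -47708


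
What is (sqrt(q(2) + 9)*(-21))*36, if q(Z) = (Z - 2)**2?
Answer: -2268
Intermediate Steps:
q(Z) = (-2 + Z)**2
(sqrt(q(2) + 9)*(-21))*36 = (sqrt((-2 + 2)**2 + 9)*(-21))*36 = (sqrt(0**2 + 9)*(-21))*36 = (sqrt(0 + 9)*(-21))*36 = (sqrt(9)*(-21))*36 = (3*(-21))*36 = -63*36 = -2268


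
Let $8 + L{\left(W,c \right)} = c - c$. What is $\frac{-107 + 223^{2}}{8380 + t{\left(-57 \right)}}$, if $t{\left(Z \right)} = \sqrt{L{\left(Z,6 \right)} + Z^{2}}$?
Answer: $\frac{415832360}{70221159} - \frac{49622 \sqrt{3241}}{70221159} \approx 5.8815$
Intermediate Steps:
$L{\left(W,c \right)} = -8$ ($L{\left(W,c \right)} = -8 + \left(c - c\right) = -8 + 0 = -8$)
$t{\left(Z \right)} = \sqrt{-8 + Z^{2}}$
$\frac{-107 + 223^{2}}{8380 + t{\left(-57 \right)}} = \frac{-107 + 223^{2}}{8380 + \sqrt{-8 + \left(-57\right)^{2}}} = \frac{-107 + 49729}{8380 + \sqrt{-8 + 3249}} = \frac{49622}{8380 + \sqrt{3241}}$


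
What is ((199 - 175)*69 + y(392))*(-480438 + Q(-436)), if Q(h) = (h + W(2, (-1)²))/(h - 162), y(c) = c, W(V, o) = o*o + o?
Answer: -294196725760/299 ≈ -9.8393e+8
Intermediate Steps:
W(V, o) = o + o² (W(V, o) = o² + o = o + o²)
Q(h) = (2 + h)/(-162 + h) (Q(h) = (h + (-1)²*(1 + (-1)²))/(h - 162) = (h + 1*(1 + 1))/(-162 + h) = (h + 1*2)/(-162 + h) = (h + 2)/(-162 + h) = (2 + h)/(-162 + h))
((199 - 175)*69 + y(392))*(-480438 + Q(-436)) = ((199 - 175)*69 + 392)*(-480438 + (2 - 436)/(-162 - 436)) = (24*69 + 392)*(-480438 - 434/(-598)) = (1656 + 392)*(-480438 - 1/598*(-434)) = 2048*(-480438 + 217/299) = 2048*(-143650745/299) = -294196725760/299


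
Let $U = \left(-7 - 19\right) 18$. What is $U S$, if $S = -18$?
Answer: $8424$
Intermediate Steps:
$U = -468$ ($U = \left(-26\right) 18 = -468$)
$U S = \left(-468\right) \left(-18\right) = 8424$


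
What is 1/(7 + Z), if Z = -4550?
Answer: -1/4543 ≈ -0.00022012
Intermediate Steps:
1/(7 + Z) = 1/(7 - 4550) = 1/(-4543) = -1/4543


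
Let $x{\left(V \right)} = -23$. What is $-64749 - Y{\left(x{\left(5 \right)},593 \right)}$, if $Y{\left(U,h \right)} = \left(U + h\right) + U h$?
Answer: $-51680$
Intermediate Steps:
$Y{\left(U,h \right)} = U + h + U h$
$-64749 - Y{\left(x{\left(5 \right)},593 \right)} = -64749 - \left(-23 + 593 - 13639\right) = -64749 - -13069 = -64749 + 13069 = -51680$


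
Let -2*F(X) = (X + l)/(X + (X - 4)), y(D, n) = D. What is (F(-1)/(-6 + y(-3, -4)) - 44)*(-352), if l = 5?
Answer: 418528/27 ≈ 15501.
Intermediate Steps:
F(X) = -(5 + X)/(2*(-4 + 2*X)) (F(X) = -(X + 5)/(2*(X + (X - 4))) = -(5 + X)/(2*(X + (-4 + X))) = -(5 + X)/(2*(-4 + 2*X)))
(F(-1)/(-6 + y(-3, -4)) - 44)*(-352) = (((-5 - 1*(-1))/(4*(-2 - 1)))/(-6 - 3) - 44)*(-352) = (((¼)*(-5 + 1)/(-3))/(-9) - 44)*(-352) = (-(-1)*(-4)/(36*3) - 44)*(-352) = (-⅑*⅓ - 44)*(-352) = (-1/27 - 44)*(-352) = -1189/27*(-352) = 418528/27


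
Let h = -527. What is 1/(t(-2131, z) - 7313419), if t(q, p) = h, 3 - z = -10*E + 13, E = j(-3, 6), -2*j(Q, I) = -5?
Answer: -1/7313946 ≈ -1.3673e-7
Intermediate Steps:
j(Q, I) = 5/2 (j(Q, I) = -1/2*(-5) = 5/2)
E = 5/2 ≈ 2.5000
z = 15 (z = 3 - (-10*5/2 + 13) = 3 - (-25 + 13) = 3 - 1*(-12) = 3 + 12 = 15)
t(q, p) = -527
1/(t(-2131, z) - 7313419) = 1/(-527 - 7313419) = 1/(-7313946) = -1/7313946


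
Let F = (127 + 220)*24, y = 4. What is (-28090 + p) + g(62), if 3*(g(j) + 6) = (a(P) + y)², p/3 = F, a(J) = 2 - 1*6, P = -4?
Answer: -3112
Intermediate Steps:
a(J) = -4 (a(J) = 2 - 6 = -4)
F = 8328 (F = 347*24 = 8328)
p = 24984 (p = 3*8328 = 24984)
g(j) = -6 (g(j) = -6 + (-4 + 4)²/3 = -6 + (⅓)*0² = -6 + (⅓)*0 = -6 + 0 = -6)
(-28090 + p) + g(62) = (-28090 + 24984) - 6 = -3106 - 6 = -3112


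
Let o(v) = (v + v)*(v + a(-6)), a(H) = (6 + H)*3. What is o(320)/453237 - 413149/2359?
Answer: -186771290113/1069186083 ≈ -174.69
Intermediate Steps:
a(H) = 18 + 3*H
o(v) = 2*v² (o(v) = (v + v)*(v + (18 + 3*(-6))) = (2*v)*(v + (18 - 18)) = (2*v)*(v + 0) = (2*v)*v = 2*v²)
o(320)/453237 - 413149/2359 = (2*320²)/453237 - 413149/2359 = (2*102400)*(1/453237) - 413149*1/2359 = 204800*(1/453237) - 413149/2359 = 204800/453237 - 413149/2359 = -186771290113/1069186083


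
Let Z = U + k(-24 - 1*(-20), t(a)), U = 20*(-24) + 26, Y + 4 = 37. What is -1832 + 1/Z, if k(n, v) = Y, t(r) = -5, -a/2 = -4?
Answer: -771273/421 ≈ -1832.0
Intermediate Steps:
a = 8 (a = -2*(-4) = 8)
Y = 33 (Y = -4 + 37 = 33)
k(n, v) = 33
U = -454 (U = -480 + 26 = -454)
Z = -421 (Z = -454 + 33 = -421)
-1832 + 1/Z = -1832 + 1/(-421) = -1832 - 1/421 = -771273/421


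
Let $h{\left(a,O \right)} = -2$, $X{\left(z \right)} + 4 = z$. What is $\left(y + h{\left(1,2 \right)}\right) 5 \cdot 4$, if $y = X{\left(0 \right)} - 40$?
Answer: $-920$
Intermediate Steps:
$X{\left(z \right)} = -4 + z$
$y = -44$ ($y = \left(-4 + 0\right) - 40 = -4 - 40 = -44$)
$\left(y + h{\left(1,2 \right)}\right) 5 \cdot 4 = \left(-44 - 2\right) 5 \cdot 4 = \left(-46\right) 20 = -920$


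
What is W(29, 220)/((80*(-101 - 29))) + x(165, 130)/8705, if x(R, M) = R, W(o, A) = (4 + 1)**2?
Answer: 11987/724256 ≈ 0.016551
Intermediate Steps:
W(o, A) = 25 (W(o, A) = 5**2 = 25)
W(29, 220)/((80*(-101 - 29))) + x(165, 130)/8705 = 25/((80*(-101 - 29))) + 165/8705 = 25/((80*(-130))) + 165*(1/8705) = 25/(-10400) + 33/1741 = 25*(-1/10400) + 33/1741 = -1/416 + 33/1741 = 11987/724256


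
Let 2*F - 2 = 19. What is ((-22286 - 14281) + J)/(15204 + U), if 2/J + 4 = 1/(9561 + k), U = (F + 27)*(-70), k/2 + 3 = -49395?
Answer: -4350813339/1496653613 ≈ -2.9070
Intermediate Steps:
F = 21/2 (F = 1 + (1/2)*19 = 1 + 19/2 = 21/2 ≈ 10.500)
k = -98796 (k = -6 + 2*(-49395) = -6 - 98790 = -98796)
U = -2625 (U = (21/2 + 27)*(-70) = (75/2)*(-70) = -2625)
J = -178470/356941 (J = 2/(-4 + 1/(9561 - 98796)) = 2/(-4 + 1/(-89235)) = 2/(-4 - 1/89235) = 2/(-356941/89235) = 2*(-89235/356941) = -178470/356941 ≈ -0.50000)
((-22286 - 14281) + J)/(15204 + U) = ((-22286 - 14281) - 178470/356941)/(15204 - 2625) = (-36567 - 178470/356941)/12579 = -13052440017/356941*1/12579 = -4350813339/1496653613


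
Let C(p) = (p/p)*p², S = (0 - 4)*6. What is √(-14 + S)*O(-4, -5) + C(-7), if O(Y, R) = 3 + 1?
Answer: 49 + 4*I*√38 ≈ 49.0 + 24.658*I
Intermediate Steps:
S = -24 (S = -4*6 = -24)
O(Y, R) = 4
C(p) = p² (C(p) = 1*p² = p²)
√(-14 + S)*O(-4, -5) + C(-7) = √(-14 - 24)*4 + (-7)² = √(-38)*4 + 49 = (I*√38)*4 + 49 = 4*I*√38 + 49 = 49 + 4*I*√38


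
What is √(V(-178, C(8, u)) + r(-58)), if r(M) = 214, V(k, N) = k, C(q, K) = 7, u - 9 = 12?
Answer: 6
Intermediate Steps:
u = 21 (u = 9 + 12 = 21)
√(V(-178, C(8, u)) + r(-58)) = √(-178 + 214) = √36 = 6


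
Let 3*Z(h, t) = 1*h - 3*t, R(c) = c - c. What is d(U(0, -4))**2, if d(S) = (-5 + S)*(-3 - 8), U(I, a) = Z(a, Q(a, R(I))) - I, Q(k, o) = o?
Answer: 43681/9 ≈ 4853.4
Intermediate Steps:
R(c) = 0
Z(h, t) = -t + h/3 (Z(h, t) = (1*h - 3*t)/3 = (h - 3*t)/3 = -t + h/3)
U(I, a) = -I + a/3 (U(I, a) = (-1*0 + a/3) - I = (0 + a/3) - I = a/3 - I = -I + a/3)
d(S) = 55 - 11*S (d(S) = (-5 + S)*(-11) = 55 - 11*S)
d(U(0, -4))**2 = (55 - 11*(-1*0 + (1/3)*(-4)))**2 = (55 - 11*(0 - 4/3))**2 = (55 - 11*(-4/3))**2 = (55 + 44/3)**2 = (209/3)**2 = 43681/9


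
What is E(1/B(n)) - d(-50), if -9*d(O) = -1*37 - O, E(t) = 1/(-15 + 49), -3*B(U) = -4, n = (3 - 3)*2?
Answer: 451/306 ≈ 1.4739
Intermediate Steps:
n = 0 (n = 0*2 = 0)
B(U) = 4/3 (B(U) = -⅓*(-4) = 4/3)
E(t) = 1/34
d(O) = 37/9 + O/9 (d(O) = -(-1*37 - O)/9 = -(-37 - O)/9 = 37/9 + O/9)
E(1/B(n)) - d(-50) = 1/34 - (37/9 + (⅑)*(-50)) = 1/34 - (37/9 - 50/9) = 1/34 - 1*(-13/9) = 1/34 + 13/9 = 451/306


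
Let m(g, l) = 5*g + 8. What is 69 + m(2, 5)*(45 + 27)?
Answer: 1365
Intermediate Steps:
m(g, l) = 8 + 5*g
69 + m(2, 5)*(45 + 27) = 69 + (8 + 5*2)*(45 + 27) = 69 + (8 + 10)*72 = 69 + 18*72 = 69 + 1296 = 1365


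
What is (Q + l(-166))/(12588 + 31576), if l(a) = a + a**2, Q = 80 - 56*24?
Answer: 13063/22082 ≈ 0.59157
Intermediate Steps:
Q = -1264 (Q = 80 - 1344 = -1264)
(Q + l(-166))/(12588 + 31576) = (-1264 - 166*(1 - 166))/(12588 + 31576) = (-1264 - 166*(-165))/44164 = (-1264 + 27390)*(1/44164) = 26126*(1/44164) = 13063/22082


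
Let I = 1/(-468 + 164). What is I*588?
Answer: -147/76 ≈ -1.9342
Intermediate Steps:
I = -1/304 (I = 1/(-304) = -1/304 ≈ -0.0032895)
I*588 = -1/304*588 = -147/76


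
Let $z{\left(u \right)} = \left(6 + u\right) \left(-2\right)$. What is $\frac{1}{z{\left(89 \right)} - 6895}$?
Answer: $- \frac{1}{7085} \approx -0.00014114$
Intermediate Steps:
$z{\left(u \right)} = -12 - 2 u$
$\frac{1}{z{\left(89 \right)} - 6895} = \frac{1}{\left(-12 - 178\right) - 6895} = \frac{1}{-190 - 6895} = \frac{1}{-7085} = - \frac{1}{7085}$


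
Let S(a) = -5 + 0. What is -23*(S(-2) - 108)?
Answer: 2599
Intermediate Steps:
S(a) = -5
-23*(S(-2) - 108) = -23*(-5 - 108) = -23*(-113) = 2599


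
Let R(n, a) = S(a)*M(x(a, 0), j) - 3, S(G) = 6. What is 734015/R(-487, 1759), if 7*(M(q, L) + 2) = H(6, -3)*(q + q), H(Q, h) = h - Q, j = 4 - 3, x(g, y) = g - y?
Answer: -5138105/190077 ≈ -27.032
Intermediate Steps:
j = 1
M(q, L) = -2 - 18*q/7 (M(q, L) = -2 + ((-3 - 1*6)*(q + q))/7 = -2 + ((-3 - 6)*(2*q))/7 = -2 + (-18*q)/7 = -2 - 18*q/7)
R(n, a) = -15 - 108*a/7 (R(n, a) = 6*(-2 - 18*(a - 1*0)/7) - 3 = 6*(-2 - 18*(a + 0)/7) - 3 = 6*(-2 - 18*a/7) - 3 = (-12 - 108*a/7) - 3 = -15 - 108*a/7)
734015/R(-487, 1759) = 734015/(-15 - 108/7*1759) = 734015/(-15 - 189972/7) = 734015/(-190077/7) = 734015*(-7/190077) = -5138105/190077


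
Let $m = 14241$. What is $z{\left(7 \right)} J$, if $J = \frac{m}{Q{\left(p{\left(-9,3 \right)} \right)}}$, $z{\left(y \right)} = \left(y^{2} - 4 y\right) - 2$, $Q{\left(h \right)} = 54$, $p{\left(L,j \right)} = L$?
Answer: $\frac{90193}{18} \approx 5010.7$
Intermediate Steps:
$z{\left(y \right)} = -2 + y^{2} - 4 y$
$J = \frac{4747}{18}$ ($J = \frac{14241}{54} = 14241 \cdot \frac{1}{54} = \frac{4747}{18} \approx 263.72$)
$z{\left(7 \right)} J = \left(-2 + 7^{2} - 28\right) \frac{4747}{18} = \left(-2 + 49 - 28\right) \frac{4747}{18} = 19 \cdot \frac{4747}{18} = \frac{90193}{18}$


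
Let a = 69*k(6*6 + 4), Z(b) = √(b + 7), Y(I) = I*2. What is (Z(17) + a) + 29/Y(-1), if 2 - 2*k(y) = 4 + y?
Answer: -2927/2 + 2*√6 ≈ -1458.6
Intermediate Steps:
Y(I) = 2*I
k(y) = -1 - y/2 (k(y) = 1 - (4 + y)/2 = 1 + (-2 - y/2) = -1 - y/2)
Z(b) = √(7 + b)
a = -1449 (a = 69*(-1 - (6*6 + 4)/2) = 69*(-1 - (36 + 4)/2) = 69*(-1 - ½*40) = 69*(-1 - 20) = 69*(-21) = -1449)
(Z(17) + a) + 29/Y(-1) = (√(7 + 17) - 1449) + 29/((2*(-1))) = (√24 - 1449) + 29/(-2) = (2*√6 - 1449) + 29*(-½) = (-1449 + 2*√6) - 29/2 = -2927/2 + 2*√6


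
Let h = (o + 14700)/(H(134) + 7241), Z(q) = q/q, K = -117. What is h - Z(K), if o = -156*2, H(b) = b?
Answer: 7013/7375 ≈ 0.95092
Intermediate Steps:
o = -312
Z(q) = 1
h = 14388/7375 (h = (-312 + 14700)/(134 + 7241) = 14388/7375 ≈ 1.9509)
h - Z(K) = 14388/7375 - 1*1 = 14388/7375 - 1 = 7013/7375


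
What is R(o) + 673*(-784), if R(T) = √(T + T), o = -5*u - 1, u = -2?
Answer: -527632 + 3*√2 ≈ -5.2763e+5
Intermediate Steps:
o = 9 (o = -5*(-2) - 1 = 10 - 1 = 9)
R(T) = √2*√T (R(T) = √(2*T) = √2*√T)
R(o) + 673*(-784) = √2*√9 + 673*(-784) = √2*3 - 527632 = 3*√2 - 527632 = -527632 + 3*√2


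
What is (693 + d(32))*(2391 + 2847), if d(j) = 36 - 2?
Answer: 3808026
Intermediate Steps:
d(j) = 34
(693 + d(32))*(2391 + 2847) = (693 + 34)*(2391 + 2847) = 727*5238 = 3808026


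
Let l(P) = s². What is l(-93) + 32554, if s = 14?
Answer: 32750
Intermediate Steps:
l(P) = 196 (l(P) = 14² = 196)
l(-93) + 32554 = 196 + 32554 = 32750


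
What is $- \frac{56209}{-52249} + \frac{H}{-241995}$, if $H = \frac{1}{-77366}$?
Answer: $\frac{1052355306272779}{978215452947330} \approx 1.0758$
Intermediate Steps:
$H = - \frac{1}{77366} \approx -1.2926 \cdot 10^{-5}$
$- \frac{56209}{-52249} + \frac{H}{-241995} = - \frac{56209}{-52249} - \frac{1}{77366 \left(-241995\right)} = \left(-56209\right) \left(- \frac{1}{52249}\right) - - \frac{1}{18722185170} = \frac{56209}{52249} + \frac{1}{18722185170} = \frac{1052355306272779}{978215452947330}$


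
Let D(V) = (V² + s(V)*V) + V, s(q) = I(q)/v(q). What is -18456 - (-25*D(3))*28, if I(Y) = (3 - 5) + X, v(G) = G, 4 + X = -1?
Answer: -14956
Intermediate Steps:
X = -5 (X = -4 - 1 = -5)
I(Y) = -7 (I(Y) = (3 - 5) - 5 = -2 - 5 = -7)
s(q) = -7/q
D(V) = -7 + V + V² (D(V) = (V² + (-7/V)*V) + V = (V² - 7) + V = (-7 + V²) + V = -7 + V + V²)
-18456 - (-25*D(3))*28 = -18456 - (-25*(-7 + 3*(1 + 3)))*28 = -18456 - (-25*(-7 + 3*4))*28 = -18456 - (-25*(-7 + 12))*28 = -18456 - (-25*5)*28 = -18456 - (-125)*28 = -18456 - 1*(-3500) = -18456 + 3500 = -14956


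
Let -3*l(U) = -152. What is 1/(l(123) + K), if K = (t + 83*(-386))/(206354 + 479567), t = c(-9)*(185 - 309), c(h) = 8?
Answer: 2057763/104160902 ≈ 0.019756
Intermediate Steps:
t = -992 (t = 8*(185 - 309) = 8*(-124) = -992)
l(U) = 152/3 (l(U) = -⅓*(-152) = 152/3)
K = -33030/685921 (K = (-992 + 83*(-386))/(206354 + 479567) = (-992 - 32038)/685921 = -33030*1/685921 = -33030/685921 ≈ -0.048154)
1/(l(123) + K) = 1/(152/3 - 33030/685921) = 1/(104160902/2057763) = 2057763/104160902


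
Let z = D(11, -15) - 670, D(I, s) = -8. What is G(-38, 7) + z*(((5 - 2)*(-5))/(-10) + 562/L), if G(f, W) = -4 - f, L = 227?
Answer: -604177/227 ≈ -2661.6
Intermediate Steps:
z = -678 (z = -8 - 670 = -678)
G(-38, 7) + z*(((5 - 2)*(-5))/(-10) + 562/L) = (-4 - 1*(-38)) - 678*(((5 - 2)*(-5))/(-10) + 562/227) = (-4 + 38) - 678*((3*(-5))*(-⅒) + 562*(1/227)) = 34 - 678*(-15*(-⅒) + 562/227) = 34 - 678*(3/2 + 562/227) = 34 - 678*1805/454 = 34 - 611895/227 = -604177/227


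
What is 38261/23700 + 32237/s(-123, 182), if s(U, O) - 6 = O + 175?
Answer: 259301881/2867700 ≈ 90.422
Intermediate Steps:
s(U, O) = 181 + O (s(U, O) = 6 + (O + 175) = 6 + (175 + O) = 181 + O)
38261/23700 + 32237/s(-123, 182) = 38261/23700 + 32237/(181 + 182) = 38261*(1/23700) + 32237/363 = 38261/23700 + 32237*(1/363) = 38261/23700 + 32237/363 = 259301881/2867700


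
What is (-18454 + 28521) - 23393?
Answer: -13326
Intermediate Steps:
(-18454 + 28521) - 23393 = 10067 - 23393 = -13326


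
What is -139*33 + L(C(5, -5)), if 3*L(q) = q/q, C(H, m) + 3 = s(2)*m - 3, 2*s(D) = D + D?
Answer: -13760/3 ≈ -4586.7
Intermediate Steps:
s(D) = D (s(D) = (D + D)/2 = (2*D)/2 = D)
C(H, m) = -6 + 2*m (C(H, m) = -3 + (2*m - 3) = -3 + (-3 + 2*m) = -6 + 2*m)
L(q) = 1/3 (L(q) = (q/q)/3 = (1/3)*1 = 1/3)
-139*33 + L(C(5, -5)) = -139*33 + 1/3 = -4587 + 1/3 = -13760/3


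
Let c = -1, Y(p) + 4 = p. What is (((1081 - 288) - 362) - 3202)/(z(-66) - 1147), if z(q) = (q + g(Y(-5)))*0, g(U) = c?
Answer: 2771/1147 ≈ 2.4159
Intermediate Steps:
Y(p) = -4 + p
g(U) = -1
z(q) = 0 (z(q) = (q - 1)*0 = (-1 + q)*0 = 0)
(((1081 - 288) - 362) - 3202)/(z(-66) - 1147) = (((1081 - 288) - 362) - 3202)/(0 - 1147) = ((793 - 362) - 3202)/(-1147) = (431 - 3202)*(-1/1147) = -2771*(-1/1147) = 2771/1147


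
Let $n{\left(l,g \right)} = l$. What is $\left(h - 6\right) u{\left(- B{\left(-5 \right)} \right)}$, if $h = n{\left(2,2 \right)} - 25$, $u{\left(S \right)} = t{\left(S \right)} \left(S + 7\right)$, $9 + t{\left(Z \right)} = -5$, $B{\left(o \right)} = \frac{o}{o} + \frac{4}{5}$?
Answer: $\frac{10556}{5} \approx 2111.2$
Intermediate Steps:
$B{\left(o \right)} = \frac{9}{5}$ ($B{\left(o \right)} = 1 + 4 \cdot \frac{1}{5} = 1 + \frac{4}{5} = \frac{9}{5}$)
$t{\left(Z \right)} = -14$ ($t{\left(Z \right)} = -9 - 5 = -14$)
$u{\left(S \right)} = -98 - 14 S$ ($u{\left(S \right)} = - 14 \left(S + 7\right) = - 14 \left(7 + S\right) = -98 - 14 S$)
$h = -23$ ($h = 2 - 25 = -23$)
$\left(h - 6\right) u{\left(- B{\left(-5 \right)} \right)} = \left(-23 - 6\right) \left(-98 - 14 \left(\left(-1\right) \frac{9}{5}\right)\right) = - 29 \left(-98 - - \frac{126}{5}\right) = - 29 \left(-98 + \frac{126}{5}\right) = \left(-29\right) \left(- \frac{364}{5}\right) = \frac{10556}{5}$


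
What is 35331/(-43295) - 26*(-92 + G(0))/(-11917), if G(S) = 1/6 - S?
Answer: -1573240666/1547839545 ≈ -1.0164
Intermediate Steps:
G(S) = ⅙ - S
35331/(-43295) - 26*(-92 + G(0))/(-11917) = 35331/(-43295) - 26*(-92 + (⅙ - 1*0))/(-11917) = 35331*(-1/43295) - 26*(-92 + (⅙ + 0))*(-1/11917) = -35331/43295 - 26*(-92 + ⅙)*(-1/11917) = -35331/43295 - 26*(-551/6)*(-1/11917) = -35331/43295 + (7163/3)*(-1/11917) = -35331/43295 - 7163/35751 = -1573240666/1547839545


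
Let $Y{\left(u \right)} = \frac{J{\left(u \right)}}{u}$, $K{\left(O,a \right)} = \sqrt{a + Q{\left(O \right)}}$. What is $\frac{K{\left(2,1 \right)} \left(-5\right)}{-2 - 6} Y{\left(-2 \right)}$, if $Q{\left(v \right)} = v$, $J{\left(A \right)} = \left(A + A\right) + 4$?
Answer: $0$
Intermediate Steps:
$J{\left(A \right)} = 4 + 2 A$ ($J{\left(A \right)} = 2 A + 4 = 4 + 2 A$)
$K{\left(O,a \right)} = \sqrt{O + a}$ ($K{\left(O,a \right)} = \sqrt{a + O} = \sqrt{O + a}$)
$Y{\left(u \right)} = \frac{4 + 2 u}{u}$
$\frac{K{\left(2,1 \right)} \left(-5\right)}{-2 - 6} Y{\left(-2 \right)} = \frac{\sqrt{2 + 1} \left(-5\right)}{-2 - 6} \left(2 + \frac{4}{-2}\right) = \frac{\sqrt{3} \left(-5\right)}{-8} \left(2 + 4 \left(- \frac{1}{2}\right)\right) = - \frac{\left(-5\right) \sqrt{3}}{8} \left(2 - 2\right) = \frac{5 \sqrt{3}}{8} \cdot 0 = 0$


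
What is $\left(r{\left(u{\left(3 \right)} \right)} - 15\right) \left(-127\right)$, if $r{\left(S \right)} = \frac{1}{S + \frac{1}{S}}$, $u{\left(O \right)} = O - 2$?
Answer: $\frac{3683}{2} \approx 1841.5$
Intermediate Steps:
$u{\left(O \right)} = -2 + O$ ($u{\left(O \right)} = O - 2 = -2 + O$)
$\left(r{\left(u{\left(3 \right)} \right)} - 15\right) \left(-127\right) = \left(\frac{-2 + 3}{1 + \left(-2 + 3\right)^{2}} - 15\right) \left(-127\right) = \left(1 \frac{1}{1 + 1^{2}} - 15\right) \left(-127\right) = \left(1 \frac{1}{1 + 1} - 15\right) \left(-127\right) = \left(1 \cdot \frac{1}{2} - 15\right) \left(-127\right) = \left(\frac{1}{2} - 15\right) \left(-127\right) = \left(- \frac{29}{2}\right) \left(-127\right) = \frac{3683}{2}$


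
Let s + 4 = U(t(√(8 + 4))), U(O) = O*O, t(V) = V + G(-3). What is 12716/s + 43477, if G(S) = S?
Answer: 545549/13 - 13872*√3/13 ≈ 40117.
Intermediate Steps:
t(V) = -3 + V (t(V) = V - 3 = -3 + V)
U(O) = O²
s = -4 + (-3 + 2*√3)² (s = -4 + (-3 + √(8 + 4))² = -4 + (-3 + √12)² = -4 + (-3 + 2*√3)² ≈ -3.7846)
12716/s + 43477 = 12716/(17 - 12*√3) + 43477 = 43477 + 12716/(17 - 12*√3)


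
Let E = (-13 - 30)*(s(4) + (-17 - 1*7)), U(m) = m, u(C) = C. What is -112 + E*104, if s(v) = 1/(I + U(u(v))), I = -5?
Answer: 111688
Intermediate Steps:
s(v) = 1/(-5 + v)
E = 1075 (E = (-13 - 30)*(1/(-5 + 4) + (-17 - 1*7)) = -43*(1/(-1) + (-17 - 7)) = -43*(-1 - 24) = -43*(-25) = 1075)
-112 + E*104 = -112 + 1075*104 = -112 + 111800 = 111688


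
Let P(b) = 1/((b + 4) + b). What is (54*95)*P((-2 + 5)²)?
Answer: 2565/11 ≈ 233.18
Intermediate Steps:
P(b) = 1/(4 + 2*b) (P(b) = 1/((4 + b) + b) = 1/(4 + 2*b))
(54*95)*P((-2 + 5)²) = (54*95)*(1/(2*(2 + (-2 + 5)²))) = 5130*(1/(2*(2 + 3²))) = 5130*(1/(2*(2 + 9))) = 5130*((½)/11) = 5130*((½)*(1/11)) = 5130*(1/22) = 2565/11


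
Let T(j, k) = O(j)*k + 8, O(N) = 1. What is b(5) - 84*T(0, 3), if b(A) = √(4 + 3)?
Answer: -924 + √7 ≈ -921.35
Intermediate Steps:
b(A) = √7
T(j, k) = 8 + k (T(j, k) = 1*k + 8 = k + 8 = 8 + k)
b(5) - 84*T(0, 3) = √7 - 84*(8 + 3) = √7 - 84*11 = √7 - 924 = -924 + √7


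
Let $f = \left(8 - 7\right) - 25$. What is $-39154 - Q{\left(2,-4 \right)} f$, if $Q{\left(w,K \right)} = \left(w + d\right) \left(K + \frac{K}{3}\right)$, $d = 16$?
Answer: $-41458$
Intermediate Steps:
$Q{\left(w,K \right)} = \frac{4 K \left(16 + w\right)}{3}$ ($Q{\left(w,K \right)} = \left(w + 16\right) \left(K + \frac{K}{3}\right) = \left(16 + w\right) \left(K + K \frac{1}{3}\right) = \left(16 + w\right) \left(K + \frac{K}{3}\right) = \left(16 + w\right) \frac{4 K}{3} = \frac{4 K \left(16 + w\right)}{3}$)
$f = -24$ ($f = 1 - 25 = -24$)
$-39154 - Q{\left(2,-4 \right)} f = -39154 - \frac{4}{3} \left(-4\right) \left(16 + 2\right) \left(-24\right) = -39154 - \frac{4}{3} \left(-4\right) 18 \left(-24\right) = -39154 - \left(-96\right) \left(-24\right) = -39154 - 2304 = -41458$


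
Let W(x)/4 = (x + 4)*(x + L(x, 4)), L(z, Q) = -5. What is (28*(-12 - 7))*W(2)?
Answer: 38304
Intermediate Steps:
W(x) = 4*(-5 + x)*(4 + x) (W(x) = 4*((x + 4)*(x - 5)) = 4*((4 + x)*(-5 + x)) = 4*((-5 + x)*(4 + x)) = 4*(-5 + x)*(4 + x))
(28*(-12 - 7))*W(2) = (28*(-12 - 7))*(-80 - 4*2 + 4*2**2) = (28*(-19))*(-80 - 8 + 4*4) = -532*(-80 - 8 + 16) = -532*(-72) = 38304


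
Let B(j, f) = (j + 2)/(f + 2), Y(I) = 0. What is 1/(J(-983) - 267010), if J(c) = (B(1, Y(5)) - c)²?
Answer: 4/2808921 ≈ 1.4240e-6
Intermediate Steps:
B(j, f) = (2 + j)/(2 + f)
J(c) = (3/2 - c)² (J(c) = ((2 + 1)/(2 + 0) - c)² = (3/2 - c)²)
1/(J(-983) - 267010) = 1/((-3 + 2*(-983))²/4 - 267010) = 1/((-3 - 1966)²/4 - 267010) = 1/((¼)*(-1969)² - 267010) = 1/((¼)*3876961 - 267010) = 1/(3876961/4 - 267010) = 1/(2808921/4) = 4/2808921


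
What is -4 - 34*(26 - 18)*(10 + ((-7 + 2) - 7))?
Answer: 540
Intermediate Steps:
-4 - 34*(26 - 18)*(10 + ((-7 + 2) - 7)) = -4 - 272*(10 + (-5 - 7)) = -4 - 272*(10 - 12) = -4 - 272*(-2) = -4 - 34*(-16) = -4 + 544 = 540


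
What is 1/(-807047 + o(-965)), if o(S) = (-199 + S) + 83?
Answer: -1/808128 ≈ -1.2374e-6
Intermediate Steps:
o(S) = -116 + S
1/(-807047 + o(-965)) = 1/(-807047 + (-116 - 965)) = 1/(-807047 - 1081) = 1/(-808128) = -1/808128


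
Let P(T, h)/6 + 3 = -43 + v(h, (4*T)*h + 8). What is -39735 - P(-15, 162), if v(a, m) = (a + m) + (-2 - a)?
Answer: 18825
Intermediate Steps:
v(a, m) = -2 + m
P(T, h) = -240 + 24*T*h (P(T, h) = -18 + 6*(-43 + (-2 + ((4*T)*h + 8))) = -18 + 6*(-43 + (-2 + (4*T*h + 8))) = -18 + 6*(-43 + (-2 + (8 + 4*T*h))) = -18 + 6*(-43 + (6 + 4*T*h)) = -18 + 6*(-37 + 4*T*h) = -18 + (-222 + 24*T*h) = -240 + 24*T*h)
-39735 - P(-15, 162) = -39735 - (-240 + 24*(-15)*162) = -39735 - (-240 - 58320) = -39735 - 1*(-58560) = -39735 + 58560 = 18825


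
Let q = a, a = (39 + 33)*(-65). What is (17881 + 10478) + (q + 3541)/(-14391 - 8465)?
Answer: 648174443/22856 ≈ 28359.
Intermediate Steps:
a = -4680 (a = 72*(-65) = -4680)
q = -4680
(17881 + 10478) + (q + 3541)/(-14391 - 8465) = (17881 + 10478) + (-4680 + 3541)/(-14391 - 8465) = 28359 - 1139/(-22856) = 28359 - 1139*(-1/22856) = 28359 + 1139/22856 = 648174443/22856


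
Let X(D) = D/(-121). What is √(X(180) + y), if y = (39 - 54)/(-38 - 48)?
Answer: I*√1175190/946 ≈ 1.1459*I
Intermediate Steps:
X(D) = -D/121 (X(D) = D*(-1/121) = -D/121)
y = 15/86 (y = -15/(-86) = -15*(-1/86) = 15/86 ≈ 0.17442)
√(X(180) + y) = √(-1/121*180 + 15/86) = √(-180/121 + 15/86) = √(-13665/10406) = I*√1175190/946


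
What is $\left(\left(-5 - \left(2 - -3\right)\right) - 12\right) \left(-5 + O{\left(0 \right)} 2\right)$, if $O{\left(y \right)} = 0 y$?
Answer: $110$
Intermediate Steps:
$O{\left(y \right)} = 0$
$\left(\left(-5 - \left(2 - -3\right)\right) - 12\right) \left(-5 + O{\left(0 \right)} 2\right) = \left(\left(-5 - \left(2 - -3\right)\right) - 12\right) \left(-5 + 0 \cdot 2\right) = \left(\left(-5 - \left(2 + 3\right)\right) - 12\right) \left(-5 + 0\right) = \left(\left(-5 - 5\right) - 12\right) \left(-5\right) = \left(-10 - 12\right) \left(-5\right) = \left(-22\right) \left(-5\right) = 110$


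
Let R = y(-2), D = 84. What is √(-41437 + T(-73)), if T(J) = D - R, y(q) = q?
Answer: I*√41351 ≈ 203.35*I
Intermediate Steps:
R = -2
T(J) = 86 (T(J) = 84 - 1*(-2) = 84 + 2 = 86)
√(-41437 + T(-73)) = √(-41437 + 86) = √(-41351) = I*√41351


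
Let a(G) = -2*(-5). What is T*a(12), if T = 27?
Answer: 270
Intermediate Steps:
a(G) = 10
T*a(12) = 27*10 = 270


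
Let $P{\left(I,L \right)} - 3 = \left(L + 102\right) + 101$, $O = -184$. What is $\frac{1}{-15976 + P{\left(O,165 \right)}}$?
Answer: $- \frac{1}{15605} \approx -6.4082 \cdot 10^{-5}$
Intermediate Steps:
$P{\left(I,L \right)} = 206 + L$ ($P{\left(I,L \right)} = 3 + \left(\left(L + 102\right) + 101\right) = 3 + \left(\left(102 + L\right) + 101\right) = 3 + \left(203 + L\right) = 206 + L$)
$\frac{1}{-15976 + P{\left(O,165 \right)}} = \frac{1}{-15976 + \left(206 + 165\right)} = \frac{1}{-15976 + 371} = \frac{1}{-15605} = - \frac{1}{15605}$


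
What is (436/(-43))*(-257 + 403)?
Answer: -63656/43 ≈ -1480.4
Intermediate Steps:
(436/(-43))*(-257 + 403) = (436*(-1/43))*146 = -436/43*146 = -63656/43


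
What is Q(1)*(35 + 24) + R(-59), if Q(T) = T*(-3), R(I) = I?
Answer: -236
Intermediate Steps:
Q(T) = -3*T
Q(1)*(35 + 24) + R(-59) = (-3*1)*(35 + 24) - 59 = -3*59 - 59 = -177 - 59 = -236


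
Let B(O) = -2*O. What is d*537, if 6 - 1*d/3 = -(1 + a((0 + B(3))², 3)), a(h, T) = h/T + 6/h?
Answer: 61755/2 ≈ 30878.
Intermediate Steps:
a(h, T) = 6/h + h/T
d = 115/2 (d = 18 - (-3)*(1 + (6/((0 - 2*3)²) + (0 - 2*3)²/3)) = 18 - (-3)*(1 + (6/((0 - 6)²) + (0 - 6)²*(⅓))) = 18 - (-3)*(1 + (6/((-6)²) + (-6)²*(⅓))) = 18 - (-3)*(1 + (6/36 + 36*(⅓))) = 18 - (-3)*(1 + (6*(1/36) + 12)) = 18 - (-3)*(1 + (⅙ + 12)) = 18 - (-3)*(1 + 73/6) = 18 - (-3)*79/6 = 18 - 3*(-79/6) = 18 + 79/2 = 115/2 ≈ 57.500)
d*537 = (115/2)*537 = 61755/2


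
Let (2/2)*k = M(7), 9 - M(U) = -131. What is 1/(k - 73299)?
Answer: -1/73159 ≈ -1.3669e-5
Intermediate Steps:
M(U) = 140 (M(U) = 9 - 1*(-131) = 9 + 131 = 140)
k = 140
1/(k - 73299) = 1/(140 - 73299) = 1/(-73159) = -1/73159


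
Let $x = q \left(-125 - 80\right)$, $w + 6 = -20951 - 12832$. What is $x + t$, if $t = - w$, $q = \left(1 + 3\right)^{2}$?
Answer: $30509$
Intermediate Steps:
$w = -33789$ ($w = -6 - 33783 = -33789$)
$q = 16$ ($q = 4^{2} = 16$)
$t = 33789$ ($t = \left(-1\right) \left(-33789\right) = 33789$)
$x = -3280$ ($x = 16 \left(-125 - 80\right) = 16 \left(-205\right) = -3280$)
$x + t = -3280 + 33789 = 30509$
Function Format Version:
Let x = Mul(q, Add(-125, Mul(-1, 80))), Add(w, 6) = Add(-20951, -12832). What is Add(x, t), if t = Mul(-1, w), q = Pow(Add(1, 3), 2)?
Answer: 30509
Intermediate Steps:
w = -33789 (w = Add(-6, Add(-20951, -12832)) = Add(-6, -33783) = -33789)
q = 16 (q = Pow(4, 2) = 16)
t = 33789 (t = Mul(-1, -33789) = 33789)
x = -3280 (x = Mul(16, Add(-125, Mul(-1, 80))) = Mul(16, Add(-125, -80)) = Mul(16, -205) = -3280)
Add(x, t) = Add(-3280, 33789) = 30509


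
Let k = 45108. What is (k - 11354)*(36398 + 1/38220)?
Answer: 3354018193571/2730 ≈ 1.2286e+9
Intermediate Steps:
(k - 11354)*(36398 + 1/38220) = (45108 - 11354)*(36398 + 1/38220) = 33754*(36398 + 1/38220) = 33754*(1391131561/38220) = 3354018193571/2730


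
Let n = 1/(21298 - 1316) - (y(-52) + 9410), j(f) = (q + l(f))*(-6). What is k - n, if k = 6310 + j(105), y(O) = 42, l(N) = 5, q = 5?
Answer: 313757363/19982 ≈ 15702.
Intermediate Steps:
j(f) = -60 (j(f) = (5 + 5)*(-6) = 10*(-6) = -60)
k = 6250 (k = 6310 - 60 = 6250)
n = -188869863/19982 (n = 1/(21298 - 1316) - (42 + 9410) = 1/19982 - 1*9452 = 1/19982 - 9452 = -188869863/19982 ≈ -9452.0)
k - n = 6250 - 1*(-188869863/19982) = 6250 + 188869863/19982 = 313757363/19982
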